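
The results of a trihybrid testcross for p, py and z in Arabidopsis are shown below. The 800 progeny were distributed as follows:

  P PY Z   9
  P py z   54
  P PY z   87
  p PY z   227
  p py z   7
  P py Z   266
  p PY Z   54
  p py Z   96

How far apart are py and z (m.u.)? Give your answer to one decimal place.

15.5 m.u.

The two most frequent reciprocal classes, P py Z and p PY z, are the parental types, so the F1 was P py Z / p PY z.
The two rarest classes, P PY Z and p py z, are the double crossovers. Comparing them with the parentals, only the py allele has switched, so py is the middle locus and the order is z – py – p.
Crossovers in the z–py interval produce the single-crossover classes P py z and p PY Z (54 + 54 = 108) plus the double crossovers (16).
RF(z–py) = (108 + 16) / 800 = 124/800 = 0.1550 → 15.5 m.u.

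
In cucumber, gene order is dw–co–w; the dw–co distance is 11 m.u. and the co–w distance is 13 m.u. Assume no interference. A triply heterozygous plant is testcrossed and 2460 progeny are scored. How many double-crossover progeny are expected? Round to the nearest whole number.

Map distances give recombination frequencies of 0.110 and 0.130 for the two intervals.
With no interference, expected double-crossover frequency = 0.110 × 0.130 = 0.01430.
Expected number = 0.01430 × 2460 = 35.18 ≈ 35.

35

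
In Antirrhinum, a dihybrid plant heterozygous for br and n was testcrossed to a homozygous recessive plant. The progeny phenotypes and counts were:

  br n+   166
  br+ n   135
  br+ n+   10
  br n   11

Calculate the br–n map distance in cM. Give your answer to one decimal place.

6.5 cM

The two most frequent classes, br+ n (135) and br n+ (166), are the parental types, so the F1 was br+ n / br n+.
The recombinant classes are br+ n+ and br n: 10 + 11 = 21.
Recombination frequency = 21/322 = 0.0652 ≈ 6.5%, i.e. 6.5 cM.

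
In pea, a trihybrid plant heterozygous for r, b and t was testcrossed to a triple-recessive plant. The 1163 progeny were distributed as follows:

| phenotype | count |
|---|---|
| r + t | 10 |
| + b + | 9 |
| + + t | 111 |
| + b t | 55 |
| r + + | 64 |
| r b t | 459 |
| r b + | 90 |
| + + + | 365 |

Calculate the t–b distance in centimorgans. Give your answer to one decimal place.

The two most frequent reciprocal classes, r b t and + + +, are the parental types, so the F1 was r b t / + + +.
The two rarest classes, r + t and + b +, are the double crossovers. Comparing them with the parentals, only the b allele has switched, so b is the middle locus and the order is r – b – t.
Crossovers in the b–t interval produce the single-crossover classes r b + and + + t (90 + 111 = 201) plus the double crossovers (19).
RF(b–t) = (201 + 19) / 1163 = 220/1163 = 0.1892 → 18.9 centimorgans.

18.9 centimorgans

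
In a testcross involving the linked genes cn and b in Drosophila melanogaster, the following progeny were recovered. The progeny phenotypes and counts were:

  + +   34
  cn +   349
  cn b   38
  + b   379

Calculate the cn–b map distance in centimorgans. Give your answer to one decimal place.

The two most frequent classes, + b (379) and cn + (349), are the parental types, so the F1 was + b / cn +.
The recombinant classes are + + and cn b: 34 + 38 = 72.
Recombination frequency = 72/800 = 0.0900 ≈ 9.0%, i.e. 9.0 centimorgans.

9.0 centimorgans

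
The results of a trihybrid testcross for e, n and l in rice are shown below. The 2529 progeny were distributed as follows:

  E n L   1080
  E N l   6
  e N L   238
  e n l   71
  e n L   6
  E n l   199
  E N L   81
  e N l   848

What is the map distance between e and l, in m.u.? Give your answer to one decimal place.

17.8 m.u.

The two most frequent reciprocal classes, E n L and e N l, are the parental types, so the F1 was E n L / e N l.
The two rarest classes, e n L and E N l, are the double crossovers. Comparing them with the parentals, only the e allele has switched, so e is the middle locus and the order is l – e – n.
Crossovers in the l–e interval produce the single-crossover classes E n l and e N L (199 + 238 = 437) plus the double crossovers (12).
RF(l–e) = (437 + 12) / 2529 = 449/2529 = 0.1775 → 17.8 m.u.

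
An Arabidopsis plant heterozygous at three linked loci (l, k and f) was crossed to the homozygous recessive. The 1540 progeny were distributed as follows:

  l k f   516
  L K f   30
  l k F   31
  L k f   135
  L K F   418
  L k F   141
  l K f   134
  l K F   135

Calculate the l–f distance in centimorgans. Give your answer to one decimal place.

The two most frequent reciprocal classes, L K F and l k f, are the parental types, so the F1 was L K F / l k f.
The two rarest classes, L K f and l k F, are the double crossovers. Comparing them with the parentals, only the f allele has switched, so f is the middle locus and the order is k – f – l.
Crossovers in the f–l interval produce the single-crossover classes l K F and L k f (135 + 135 = 270) plus the double crossovers (61).
RF(f–l) = (270 + 61) / 1540 = 331/1540 = 0.2149 → 21.5 centimorgans.

21.5 centimorgans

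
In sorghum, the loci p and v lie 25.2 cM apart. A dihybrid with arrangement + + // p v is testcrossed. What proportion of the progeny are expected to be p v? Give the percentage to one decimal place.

37.4%

A map distance of 25.2 cM corresponds to a recombination frequency of 0.252.
The F1 is + + / p v, so p v is a parental gamete class with expected frequency (1 − r)/2 = 0.748/2 = 0.3740.
That is 0.3740 = 37.4% of the progeny.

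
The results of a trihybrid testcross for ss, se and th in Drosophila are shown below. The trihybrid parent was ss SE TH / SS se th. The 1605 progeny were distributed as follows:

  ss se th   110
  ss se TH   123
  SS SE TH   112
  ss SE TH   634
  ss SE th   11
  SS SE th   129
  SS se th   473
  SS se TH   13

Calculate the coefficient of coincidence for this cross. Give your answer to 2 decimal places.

The two rarest classes, ss SE th and SS se TH, are the double crossovers. Comparing them with the parentals, only the th allele has switched, so th is the middle locus and the order is se – th – ss.
se–th: (252 + 24)/1605 = 0.1720; th–ss: (222 + 24)/1605 = 0.1533.
Expected DCO frequency = 0.1720 × 0.1533 ≈ 0.02637; observed = 24/1605 ≈ 0.01495.
Coefficient of coincidence = 0.01495/0.02637 ≈ 0.57.

0.57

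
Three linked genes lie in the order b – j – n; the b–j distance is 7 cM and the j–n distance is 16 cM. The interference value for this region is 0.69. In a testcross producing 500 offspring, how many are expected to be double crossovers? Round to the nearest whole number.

2

Map distances give recombination frequencies of 0.070 and 0.160 for the two intervals.
With interference 0.69 (so coincidence = 0.31), expected double-crossover frequency = 0.070 × 0.160 × 0.31 = 0.00347.
Expected number = 0.00347 × 500 = 1.74 ≈ 2.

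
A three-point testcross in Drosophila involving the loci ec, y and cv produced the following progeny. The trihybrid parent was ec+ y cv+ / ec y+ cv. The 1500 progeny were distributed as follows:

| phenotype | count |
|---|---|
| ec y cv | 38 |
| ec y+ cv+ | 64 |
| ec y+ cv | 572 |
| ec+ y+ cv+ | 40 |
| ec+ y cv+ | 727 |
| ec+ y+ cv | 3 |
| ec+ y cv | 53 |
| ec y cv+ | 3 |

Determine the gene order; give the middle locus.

The two rarest classes, ec y cv+ and ec+ y+ cv, are the double crossovers. Comparing them with the parentals, only the ec allele has switched, so ec is the middle locus and the order is cv – ec – y.

ec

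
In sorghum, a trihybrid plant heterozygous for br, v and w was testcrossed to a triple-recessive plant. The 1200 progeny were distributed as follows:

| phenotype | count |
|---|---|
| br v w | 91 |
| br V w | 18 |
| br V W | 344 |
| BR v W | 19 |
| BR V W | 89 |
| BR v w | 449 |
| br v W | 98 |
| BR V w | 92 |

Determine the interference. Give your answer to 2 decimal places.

0.10

The two most frequent reciprocal classes, br V W and BR v w, are the parental types, so the F1 was br V W / BR v w.
The two rarest classes, br V w and BR v W, are the double crossovers. Comparing them with the parentals, only the w allele has switched, so w is the middle locus and the order is v – w – br.
v–w: (190 + 37)/1200 = 0.1892; w–br: (180 + 37)/1200 = 0.1808.
Expected DCO frequency = 0.1892 × 0.1808 ≈ 0.03421; observed = 37/1200 ≈ 0.03083.
Coefficient of coincidence = 0.03083/0.03421 ≈ 0.90; interference = 1 − 0.90 = 0.10.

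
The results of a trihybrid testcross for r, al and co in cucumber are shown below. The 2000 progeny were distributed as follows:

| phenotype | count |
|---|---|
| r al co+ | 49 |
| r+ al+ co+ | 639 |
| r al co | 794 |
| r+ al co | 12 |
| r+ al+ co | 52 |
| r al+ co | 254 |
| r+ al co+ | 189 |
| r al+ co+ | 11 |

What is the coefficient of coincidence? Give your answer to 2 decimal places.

0.80

The two most frequent reciprocal classes, r al co and r+ al+ co+, are the parental types, so the F1 was r al co / r+ al+ co+.
The two rarest classes, r+ al co and r al+ co+, are the double crossovers. Comparing them with the parentals, only the r allele has switched, so r is the middle locus and the order is al – r – co.
al–r: (443 + 23)/2000 = 0.2330; r–co: (101 + 23)/2000 = 0.0620.
Expected DCO frequency = 0.2330 × 0.0620 ≈ 0.01445; observed = 23/2000 ≈ 0.01150.
Coefficient of coincidence = 0.01150/0.01445 ≈ 0.80.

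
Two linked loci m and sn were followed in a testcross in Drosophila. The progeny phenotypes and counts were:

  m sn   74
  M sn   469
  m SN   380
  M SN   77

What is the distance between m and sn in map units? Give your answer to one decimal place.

The two most frequent classes, M sn (469) and m SN (380), are the parental types, so the F1 was M sn / m SN.
The recombinant classes are M SN and m sn: 77 + 74 = 151.
Recombination frequency = 151/1000 = 0.1510 ≈ 15.1%, i.e. 15.1 map units.

15.1 map units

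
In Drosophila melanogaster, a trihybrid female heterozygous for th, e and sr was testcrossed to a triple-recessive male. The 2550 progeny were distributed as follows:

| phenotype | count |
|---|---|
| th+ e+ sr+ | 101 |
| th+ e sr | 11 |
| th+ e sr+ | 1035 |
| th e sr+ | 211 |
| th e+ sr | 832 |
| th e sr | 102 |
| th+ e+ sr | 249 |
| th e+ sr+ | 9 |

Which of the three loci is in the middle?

The two most frequent reciprocal classes, th e+ sr and th+ e sr+, are the parental types, so the F1 was th e+ sr / th+ e sr+.
The two rarest classes, th e+ sr+ and th+ e sr, are the double crossovers. Comparing them with the parentals, only the sr allele has switched, so sr is the middle locus and the order is e – sr – th.

sr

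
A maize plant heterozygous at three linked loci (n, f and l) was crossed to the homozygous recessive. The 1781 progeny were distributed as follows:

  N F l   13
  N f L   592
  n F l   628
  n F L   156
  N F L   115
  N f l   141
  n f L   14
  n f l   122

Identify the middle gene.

The two most frequent reciprocal classes, N f L and n F l, are the parental types, so the F1 was N f L / n F l.
The two rarest classes, n f L and N F l, are the double crossovers. Comparing them with the parentals, only the n allele has switched, so n is the middle locus and the order is l – n – f.

n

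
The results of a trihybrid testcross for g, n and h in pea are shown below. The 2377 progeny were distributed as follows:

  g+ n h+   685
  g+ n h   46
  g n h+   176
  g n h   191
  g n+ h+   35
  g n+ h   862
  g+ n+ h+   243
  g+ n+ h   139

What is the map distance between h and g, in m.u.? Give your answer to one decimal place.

The two most frequent reciprocal classes, g+ n h+ and g n+ h, are the parental types, so the F1 was g+ n h+ / g n+ h.
The two rarest classes, g+ n h and g n+ h+, are the double crossovers. Comparing them with the parentals, only the h allele has switched, so h is the middle locus and the order is g – h – n.
Crossovers in the g–h interval produce the single-crossover classes g n h+ and g+ n+ h (176 + 139 = 315) plus the double crossovers (81).
RF(g–h) = (315 + 81) / 2377 = 396/2377 = 0.1666 → 16.7 m.u.

16.7 m.u.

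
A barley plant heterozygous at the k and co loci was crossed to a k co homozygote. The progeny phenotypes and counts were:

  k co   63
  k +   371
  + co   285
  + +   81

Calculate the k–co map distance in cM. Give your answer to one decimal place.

The two most frequent classes, + co (285) and k + (371), are the parental types, so the F1 was + co / k +.
The recombinant classes are + + and k co: 81 + 63 = 144.
Recombination frequency = 144/800 = 0.1800 ≈ 18.0%, i.e. 18.0 cM.

18.0 cM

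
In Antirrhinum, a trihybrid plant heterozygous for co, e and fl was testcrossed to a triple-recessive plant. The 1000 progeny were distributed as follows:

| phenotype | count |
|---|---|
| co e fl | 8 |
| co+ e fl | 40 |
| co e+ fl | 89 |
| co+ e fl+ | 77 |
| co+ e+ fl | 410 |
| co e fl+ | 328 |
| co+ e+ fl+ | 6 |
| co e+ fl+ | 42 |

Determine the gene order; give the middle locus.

fl

The two most frequent reciprocal classes, co e fl+ and co+ e+ fl, are the parental types, so the F1 was co e fl+ / co+ e+ fl.
The two rarest classes, co e fl and co+ e+ fl+, are the double crossovers. Comparing them with the parentals, only the fl allele has switched, so fl is the middle locus and the order is co – fl – e.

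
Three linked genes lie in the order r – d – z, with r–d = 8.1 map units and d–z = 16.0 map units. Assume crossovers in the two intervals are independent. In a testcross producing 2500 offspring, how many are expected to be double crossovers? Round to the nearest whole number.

32

Map distances give recombination frequencies of 0.081 and 0.160 for the two intervals.
With no interference, expected double-crossover frequency = 0.081 × 0.160 = 0.01296.
Expected number = 0.01296 × 2500 = 32.40 ≈ 32.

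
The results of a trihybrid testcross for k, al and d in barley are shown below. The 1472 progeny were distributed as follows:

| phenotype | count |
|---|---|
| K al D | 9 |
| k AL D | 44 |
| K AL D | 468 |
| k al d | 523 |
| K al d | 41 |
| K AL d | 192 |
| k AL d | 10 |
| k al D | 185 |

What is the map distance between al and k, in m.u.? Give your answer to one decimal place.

The two most frequent reciprocal classes, k al d and K AL D, are the parental types, so the F1 was k al d / K AL D.
The two rarest classes, k AL d and K al D, are the double crossovers. Comparing them with the parentals, only the al allele has switched, so al is the middle locus and the order is k – al – d.
Crossovers in the k–al interval produce the single-crossover classes K al d and k AL D (41 + 44 = 85) plus the double crossovers (19).
RF(k–al) = (85 + 19) / 1472 = 104/1472 = 0.0707 → 7.1 m.u.

7.1 m.u.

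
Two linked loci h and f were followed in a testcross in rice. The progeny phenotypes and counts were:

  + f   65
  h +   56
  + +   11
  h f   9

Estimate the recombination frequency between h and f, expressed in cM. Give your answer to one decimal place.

14.2 cM

The two most frequent classes, + f (65) and h + (56), are the parental types, so the F1 was + f / h +.
The recombinant classes are + + and h f: 11 + 9 = 20.
Recombination frequency = 20/141 = 0.1418 ≈ 14.2%, i.e. 14.2 cM.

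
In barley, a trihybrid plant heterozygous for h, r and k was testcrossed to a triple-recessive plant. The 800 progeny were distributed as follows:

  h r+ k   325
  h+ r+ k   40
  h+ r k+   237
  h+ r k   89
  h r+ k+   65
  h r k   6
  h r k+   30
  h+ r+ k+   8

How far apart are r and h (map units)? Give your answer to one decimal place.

The two most frequent reciprocal classes, h r+ k and h+ r k+, are the parental types, so the F1 was h r+ k / h+ r k+.
The two rarest classes, h r k and h+ r+ k+, are the double crossovers. Comparing them with the parentals, only the r allele has switched, so r is the middle locus and the order is k – r – h.
Crossovers in the r–h interval produce the single-crossover classes h+ r+ k and h r k+ (40 + 30 = 70) plus the double crossovers (14).
RF(r–h) = (70 + 14) / 800 = 84/800 = 0.1050 → 10.5 map units.

10.5 map units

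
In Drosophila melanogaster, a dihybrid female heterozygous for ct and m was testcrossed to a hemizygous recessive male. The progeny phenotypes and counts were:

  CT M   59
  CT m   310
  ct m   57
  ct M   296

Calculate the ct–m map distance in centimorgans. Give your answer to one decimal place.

16.1 centimorgans

The two most frequent classes, CT m (310) and ct M (296), are the parental types, so the F1 was CT m / ct M.
The recombinant classes are CT M and ct m: 59 + 57 = 116.
Recombination frequency = 116/722 = 0.1607 ≈ 16.1%, i.e. 16.1 centimorgans.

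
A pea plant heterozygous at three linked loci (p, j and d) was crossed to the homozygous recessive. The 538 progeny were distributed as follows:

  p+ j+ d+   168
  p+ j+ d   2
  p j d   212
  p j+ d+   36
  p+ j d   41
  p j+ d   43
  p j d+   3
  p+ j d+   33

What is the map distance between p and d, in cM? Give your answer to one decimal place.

15.2 cM

The two most frequent reciprocal classes, p+ j+ d+ and p j d, are the parental types, so the F1 was p+ j+ d+ / p j d.
The two rarest classes, p+ j+ d and p j d+, are the double crossovers. Comparing them with the parentals, only the d allele has switched, so d is the middle locus and the order is j – d – p.
Crossovers in the d–p interval produce the single-crossover classes p j+ d+ and p+ j d (36 + 41 = 77) plus the double crossovers (5).
RF(d–p) = (77 + 5) / 538 = 82/538 = 0.1524 → 15.2 cM.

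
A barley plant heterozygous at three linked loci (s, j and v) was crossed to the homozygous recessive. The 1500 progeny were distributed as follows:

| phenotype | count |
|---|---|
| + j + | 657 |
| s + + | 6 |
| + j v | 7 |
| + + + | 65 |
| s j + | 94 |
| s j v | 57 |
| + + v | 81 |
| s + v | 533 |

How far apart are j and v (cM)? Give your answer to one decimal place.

9.0 cM

The two most frequent reciprocal classes, s + v and + j +, are the parental types, so the F1 was s + v / + j +.
The two rarest classes, s + + and + j v, are the double crossovers. Comparing them with the parentals, only the v allele has switched, so v is the middle locus and the order is j – v – s.
Crossovers in the j–v interval produce the single-crossover classes s j v and + + + (57 + 65 = 122) plus the double crossovers (13).
RF(j–v) = (122 + 13) / 1500 = 135/1500 = 0.0900 → 9.0 cM.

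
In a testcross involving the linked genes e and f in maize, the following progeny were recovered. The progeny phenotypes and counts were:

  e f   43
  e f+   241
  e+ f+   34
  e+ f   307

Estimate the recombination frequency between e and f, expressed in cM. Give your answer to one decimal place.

The two most frequent classes, e+ f (307) and e f+ (241), are the parental types, so the F1 was e+ f / e f+.
The recombinant classes are e+ f+ and e f: 34 + 43 = 77.
Recombination frequency = 77/625 = 0.1232 ≈ 12.3%, i.e. 12.3 cM.

12.3 cM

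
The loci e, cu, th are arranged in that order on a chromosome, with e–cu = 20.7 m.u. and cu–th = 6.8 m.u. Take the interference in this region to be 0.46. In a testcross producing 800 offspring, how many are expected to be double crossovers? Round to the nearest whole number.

6

Map distances give recombination frequencies of 0.207 and 0.068 for the two intervals.
With interference 0.46 (so coincidence = 0.54), expected double-crossover frequency = 0.207 × 0.068 × 0.54 = 0.00760.
Expected number = 0.00760 × 800 = 6.08 ≈ 6.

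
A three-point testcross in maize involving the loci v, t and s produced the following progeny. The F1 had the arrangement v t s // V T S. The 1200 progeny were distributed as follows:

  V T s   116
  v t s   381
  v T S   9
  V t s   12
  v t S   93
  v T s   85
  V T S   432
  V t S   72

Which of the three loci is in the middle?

The two rarest classes, V t s and v T S, are the double crossovers. Comparing them with the parentals, only the v allele has switched, so v is the middle locus and the order is t – v – s.

v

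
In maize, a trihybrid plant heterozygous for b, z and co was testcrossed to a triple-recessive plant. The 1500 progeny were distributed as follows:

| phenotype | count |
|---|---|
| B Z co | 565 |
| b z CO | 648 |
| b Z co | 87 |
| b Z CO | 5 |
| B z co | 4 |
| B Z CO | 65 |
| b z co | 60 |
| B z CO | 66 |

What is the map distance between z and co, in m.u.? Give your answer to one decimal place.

The two most frequent reciprocal classes, b z CO and B Z co, are the parental types, so the F1 was b z CO / B Z co.
The two rarest classes, b Z CO and B z co, are the double crossovers. Comparing them with the parentals, only the z allele has switched, so z is the middle locus and the order is co – z – b.
Crossovers in the co–z interval produce the single-crossover classes b z co and B Z CO (60 + 65 = 125) plus the double crossovers (9).
RF(co–z) = (125 + 9) / 1500 = 134/1500 = 0.0893 → 8.9 m.u.

8.9 m.u.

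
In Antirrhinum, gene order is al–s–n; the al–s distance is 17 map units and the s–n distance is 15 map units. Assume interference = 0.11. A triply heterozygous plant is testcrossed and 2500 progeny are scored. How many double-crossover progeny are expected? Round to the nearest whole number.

57

Map distances give recombination frequencies of 0.170 and 0.150 for the two intervals.
With interference 0.11 (so coincidence = 0.89), expected double-crossover frequency = 0.170 × 0.150 × 0.89 = 0.02270.
Expected number = 0.02270 × 2500 = 56.74 ≈ 57.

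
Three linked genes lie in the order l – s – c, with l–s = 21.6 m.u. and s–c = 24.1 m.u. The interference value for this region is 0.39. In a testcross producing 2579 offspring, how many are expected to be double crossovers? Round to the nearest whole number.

82

Map distances give recombination frequencies of 0.216 and 0.241 for the two intervals.
With interference 0.39 (so coincidence = 0.61), expected double-crossover frequency = 0.216 × 0.241 × 0.61 = 0.03175.
Expected number = 0.03175 × 2579 = 81.89 ≈ 82.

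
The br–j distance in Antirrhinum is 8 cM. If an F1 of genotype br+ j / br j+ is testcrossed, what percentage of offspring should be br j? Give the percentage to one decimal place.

A map distance of 8 cM corresponds to a recombination frequency of 0.080.
The F1 is br+ j / br j+, so br j is a recombinant gamete class with expected frequency r/2 = 0.080/2 = 0.0400.
That is 0.0400 = 4.0% of the progeny.

4.0%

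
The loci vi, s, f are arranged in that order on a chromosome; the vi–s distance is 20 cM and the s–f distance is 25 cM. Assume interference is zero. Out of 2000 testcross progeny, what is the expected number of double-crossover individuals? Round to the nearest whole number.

Map distances give recombination frequencies of 0.200 and 0.250 for the two intervals.
With no interference, expected double-crossover frequency = 0.200 × 0.250 = 0.05000.
Expected number = 0.05000 × 2000 = 100.00 ≈ 100.

100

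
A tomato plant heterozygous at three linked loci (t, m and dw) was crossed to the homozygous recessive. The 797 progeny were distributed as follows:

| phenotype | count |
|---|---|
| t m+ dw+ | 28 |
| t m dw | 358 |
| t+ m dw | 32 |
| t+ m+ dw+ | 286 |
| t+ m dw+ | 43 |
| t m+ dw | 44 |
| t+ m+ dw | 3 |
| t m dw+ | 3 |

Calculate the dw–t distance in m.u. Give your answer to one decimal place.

8.3 m.u.

The two most frequent reciprocal classes, t+ m+ dw+ and t m dw, are the parental types, so the F1 was t+ m+ dw+ / t m dw.
The two rarest classes, t+ m+ dw and t m dw+, are the double crossovers. Comparing them with the parentals, only the dw allele has switched, so dw is the middle locus and the order is m – dw – t.
Crossovers in the dw–t interval produce the single-crossover classes t m+ dw+ and t+ m dw (28 + 32 = 60) plus the double crossovers (6).
RF(dw–t) = (60 + 6) / 797 = 66/797 = 0.0828 → 8.3 m.u.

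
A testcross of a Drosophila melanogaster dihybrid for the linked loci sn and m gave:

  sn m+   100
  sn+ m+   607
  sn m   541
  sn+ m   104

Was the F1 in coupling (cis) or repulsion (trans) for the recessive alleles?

The two most frequent classes are sn+ m+ (607) and sn m (541); these are the parental (non-recombinant) types.
So the F1 carried sn+ m+ on one chromosome and sn m on the other — the recessive alleles are on the same chromosome (cis / coupling).

cis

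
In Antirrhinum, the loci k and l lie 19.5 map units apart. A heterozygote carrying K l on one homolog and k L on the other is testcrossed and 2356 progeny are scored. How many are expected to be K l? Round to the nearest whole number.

A map distance of 19.5 map units corresponds to a recombination frequency of 0.195.
The F1 is K l / k L, so K l is a parental gamete class with expected frequency (1 − r)/2 = 0.805/2 = 0.4025.
Expected number = 0.4025 × 2356 = 948.29 ≈ 948.

948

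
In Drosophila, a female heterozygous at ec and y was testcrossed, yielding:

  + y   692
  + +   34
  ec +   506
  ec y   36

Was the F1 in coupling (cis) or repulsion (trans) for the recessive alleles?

trans

The two most frequent classes are + y (692) and ec + (506); these are the parental (non-recombinant) types.
So the F1 carried + y on one chromosome and ec + on the other — the recessive alleles are on opposite chromosomes (trans / repulsion).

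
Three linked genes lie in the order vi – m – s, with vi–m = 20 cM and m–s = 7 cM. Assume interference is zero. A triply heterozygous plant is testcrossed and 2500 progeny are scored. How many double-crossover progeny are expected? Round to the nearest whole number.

35

Map distances give recombination frequencies of 0.200 and 0.070 for the two intervals.
With no interference, expected double-crossover frequency = 0.200 × 0.070 = 0.01400.
Expected number = 0.01400 × 2500 = 35.00 ≈ 35.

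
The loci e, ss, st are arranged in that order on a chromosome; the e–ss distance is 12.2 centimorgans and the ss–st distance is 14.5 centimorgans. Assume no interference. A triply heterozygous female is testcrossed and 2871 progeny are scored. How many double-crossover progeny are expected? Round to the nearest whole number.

Map distances give recombination frequencies of 0.122 and 0.145 for the two intervals.
With no interference, expected double-crossover frequency = 0.122 × 0.145 = 0.01769.
Expected number = 0.01769 × 2871 = 50.79 ≈ 51.

51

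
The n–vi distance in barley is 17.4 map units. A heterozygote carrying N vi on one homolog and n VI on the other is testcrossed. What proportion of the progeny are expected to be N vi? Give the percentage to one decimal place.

A map distance of 17.4 map units corresponds to a recombination frequency of 0.174.
The F1 is N vi / n VI, so N vi is a parental gamete class with expected frequency (1 − r)/2 = 0.826/2 = 0.4130.
That is 0.4130 = 41.3% of the progeny.

41.3%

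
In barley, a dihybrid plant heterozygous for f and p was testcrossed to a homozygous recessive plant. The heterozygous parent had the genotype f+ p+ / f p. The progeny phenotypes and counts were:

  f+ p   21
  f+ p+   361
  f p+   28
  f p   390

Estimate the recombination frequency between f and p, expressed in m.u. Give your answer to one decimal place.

6.1 m.u.

The recombinant classes are f+ p and f p+: 21 + 28 = 49.
Recombination frequency = 49/800 = 0.0612 ≈ 6.1%, i.e. 6.1 m.u.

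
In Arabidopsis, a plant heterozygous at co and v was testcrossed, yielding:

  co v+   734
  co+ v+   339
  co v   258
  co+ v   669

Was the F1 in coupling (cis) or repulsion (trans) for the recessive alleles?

The two most frequent classes are co+ v (669) and co v+ (734); these are the parental (non-recombinant) types.
So the F1 carried co+ v on one chromosome and co v+ on the other — the recessive alleles are on opposite chromosomes (trans / repulsion).

trans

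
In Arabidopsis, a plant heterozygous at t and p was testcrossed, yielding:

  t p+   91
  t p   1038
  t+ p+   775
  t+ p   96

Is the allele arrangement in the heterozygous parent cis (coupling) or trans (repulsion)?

The two most frequent classes are t+ p+ (775) and t p (1038); these are the parental (non-recombinant) types.
So the F1 carried t+ p+ on one chromosome and t p on the other — the recessive alleles are on the same chromosome (cis / coupling).

cis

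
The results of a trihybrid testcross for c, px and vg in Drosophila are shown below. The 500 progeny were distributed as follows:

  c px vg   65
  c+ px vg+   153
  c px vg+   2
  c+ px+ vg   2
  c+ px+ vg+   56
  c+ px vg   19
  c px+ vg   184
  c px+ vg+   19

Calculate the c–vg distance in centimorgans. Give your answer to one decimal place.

8.4 centimorgans

The two most frequent reciprocal classes, c+ px vg+ and c px+ vg, are the parental types, so the F1 was c+ px vg+ / c px+ vg.
The two rarest classes, c px vg+ and c+ px+ vg, are the double crossovers. Comparing them with the parentals, only the c allele has switched, so c is the middle locus and the order is px – c – vg.
Crossovers in the c–vg interval produce the single-crossover classes c+ px vg and c px+ vg+ (19 + 19 = 38) plus the double crossovers (4).
RF(c–vg) = (38 + 4) / 500 = 42/500 = 0.0840 → 8.4 centimorgans.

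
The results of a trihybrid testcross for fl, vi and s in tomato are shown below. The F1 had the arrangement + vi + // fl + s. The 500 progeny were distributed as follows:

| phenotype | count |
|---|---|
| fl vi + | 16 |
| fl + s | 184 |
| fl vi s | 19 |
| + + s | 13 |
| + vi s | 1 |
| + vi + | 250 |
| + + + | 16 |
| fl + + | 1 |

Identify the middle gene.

s

The two rarest classes, + vi s and fl + +, are the double crossovers. Comparing them with the parentals, only the s allele has switched, so s is the middle locus and the order is fl – s – vi.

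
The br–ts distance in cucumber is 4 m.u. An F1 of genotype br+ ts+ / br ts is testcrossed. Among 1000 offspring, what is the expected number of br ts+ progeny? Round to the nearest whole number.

A map distance of 4 m.u. corresponds to a recombination frequency of 0.040.
The F1 is br+ ts+ / br ts, so br ts+ is a recombinant gamete class with expected frequency r/2 = 0.040/2 = 0.0200.
Expected number = 0.0200 × 1000 = 20.00 ≈ 20.

20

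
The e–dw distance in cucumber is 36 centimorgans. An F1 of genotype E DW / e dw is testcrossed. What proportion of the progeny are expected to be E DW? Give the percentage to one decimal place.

32.0%

A map distance of 36 centimorgans corresponds to a recombination frequency of 0.360.
The F1 is E DW / e dw, so E DW is a parental gamete class with expected frequency (1 − r)/2 = 0.640/2 = 0.3200.
That is 0.3200 = 32.0% of the progeny.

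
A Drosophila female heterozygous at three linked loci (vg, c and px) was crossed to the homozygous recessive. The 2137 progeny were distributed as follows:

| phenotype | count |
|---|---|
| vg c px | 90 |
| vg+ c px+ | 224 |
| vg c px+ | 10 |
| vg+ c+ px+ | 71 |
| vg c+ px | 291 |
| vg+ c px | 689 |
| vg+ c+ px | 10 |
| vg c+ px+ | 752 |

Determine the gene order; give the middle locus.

The two most frequent reciprocal classes, vg c+ px+ and vg+ c px, are the parental types, so the F1 was vg c+ px+ / vg+ c px.
The two rarest classes, vg c px+ and vg+ c+ px, are the double crossovers. Comparing them with the parentals, only the c allele has switched, so c is the middle locus and the order is px – c – vg.

c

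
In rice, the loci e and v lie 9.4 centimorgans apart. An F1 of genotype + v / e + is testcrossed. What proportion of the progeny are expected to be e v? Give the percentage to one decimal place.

4.7%

A map distance of 9.4 centimorgans corresponds to a recombination frequency of 0.094.
The F1 is + v / e +, so e v is a recombinant gamete class with expected frequency r/2 = 0.094/2 = 0.0470.
That is 0.0470 = 4.7% of the progeny.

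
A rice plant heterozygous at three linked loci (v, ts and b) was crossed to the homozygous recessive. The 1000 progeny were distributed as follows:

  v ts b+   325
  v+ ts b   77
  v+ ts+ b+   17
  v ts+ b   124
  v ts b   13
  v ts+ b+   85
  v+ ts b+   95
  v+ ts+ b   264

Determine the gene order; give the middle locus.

The two most frequent reciprocal classes, v ts b+ and v+ ts+ b, are the parental types, so the F1 was v ts b+ / v+ ts+ b.
The two rarest classes, v ts b and v+ ts+ b+, are the double crossovers. Comparing them with the parentals, only the b allele has switched, so b is the middle locus and the order is v – b – ts.

b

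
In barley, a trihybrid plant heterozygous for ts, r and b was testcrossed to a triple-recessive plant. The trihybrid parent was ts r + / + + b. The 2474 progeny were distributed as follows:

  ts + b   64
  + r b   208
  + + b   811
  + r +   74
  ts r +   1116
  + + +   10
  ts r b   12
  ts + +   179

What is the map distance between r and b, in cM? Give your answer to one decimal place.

The two rarest classes, ts r b and + + +, are the double crossovers. Comparing them with the parentals, only the b allele has switched, so b is the middle locus and the order is ts – b – r.
Crossovers in the b–r interval produce the single-crossover classes ts + + and + r b (179 + 208 = 387) plus the double crossovers (22).
RF(b–r) = (387 + 22) / 2474 = 409/2474 = 0.1653 → 16.5 cM.

16.5 cM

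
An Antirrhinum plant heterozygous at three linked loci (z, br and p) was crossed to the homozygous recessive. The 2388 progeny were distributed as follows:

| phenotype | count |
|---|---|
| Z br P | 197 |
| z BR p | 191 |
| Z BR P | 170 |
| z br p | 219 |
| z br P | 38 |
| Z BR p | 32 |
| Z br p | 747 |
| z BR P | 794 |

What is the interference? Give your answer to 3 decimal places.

The two most frequent reciprocal classes, Z br p and z BR P, are the parental types, so the F1 was Z br p / z BR P.
The two rarest classes, Z BR p and z br P, are the double crossovers. Comparing them with the parentals, only the br allele has switched, so br is the middle locus and the order is z – br – p.
z–br: (389 + 70)/2388 = 0.1922; br–p: (388 + 70)/2388 = 0.1918.
Expected DCO frequency = 0.1922 × 0.1918 ≈ 0.03686; observed = 70/2388 ≈ 0.02931.
Coefficient of coincidence = 0.02931/0.03686 ≈ 0.795; interference = 1 − 0.795 = 0.205.

0.205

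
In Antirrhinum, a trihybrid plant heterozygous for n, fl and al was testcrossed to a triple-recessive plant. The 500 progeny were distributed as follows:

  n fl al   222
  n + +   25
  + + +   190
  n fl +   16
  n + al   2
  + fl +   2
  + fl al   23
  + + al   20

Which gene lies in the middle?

fl

The two most frequent reciprocal classes, + + + and n fl al, are the parental types, so the F1 was + + + / n fl al.
The two rarest classes, + fl + and n + al, are the double crossovers. Comparing them with the parentals, only the fl allele has switched, so fl is the middle locus and the order is n – fl – al.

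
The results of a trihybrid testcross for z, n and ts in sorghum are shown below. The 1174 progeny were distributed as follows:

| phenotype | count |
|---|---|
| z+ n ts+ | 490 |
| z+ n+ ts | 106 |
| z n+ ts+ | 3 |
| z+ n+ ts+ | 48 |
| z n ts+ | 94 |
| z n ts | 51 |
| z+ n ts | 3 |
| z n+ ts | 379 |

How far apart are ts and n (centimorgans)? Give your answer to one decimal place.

8.9 centimorgans

The two most frequent reciprocal classes, z n+ ts and z+ n ts+, are the parental types, so the F1 was z n+ ts / z+ n ts+.
The two rarest classes, z n+ ts+ and z+ n ts, are the double crossovers. Comparing them with the parentals, only the ts allele has switched, so ts is the middle locus and the order is n – ts – z.
Crossovers in the n–ts interval produce the single-crossover classes z n ts and z+ n+ ts+ (51 + 48 = 99) plus the double crossovers (6).
RF(n–ts) = (99 + 6) / 1174 = 105/1174 = 0.0894 → 8.9 centimorgans.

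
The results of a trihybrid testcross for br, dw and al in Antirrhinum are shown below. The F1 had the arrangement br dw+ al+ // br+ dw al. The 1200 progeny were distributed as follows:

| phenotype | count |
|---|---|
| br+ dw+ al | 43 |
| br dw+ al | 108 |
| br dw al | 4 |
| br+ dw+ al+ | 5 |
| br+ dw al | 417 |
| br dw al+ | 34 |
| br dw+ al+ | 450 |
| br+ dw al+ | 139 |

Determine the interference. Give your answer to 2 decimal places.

0.51

The two rarest classes, br+ dw+ al+ and br dw al, are the double crossovers. Comparing them with the parentals, only the br allele has switched, so br is the middle locus and the order is dw – br – al.
dw–br: (77 + 9)/1200 = 0.0717; br–al: (247 + 9)/1200 = 0.2133.
Expected DCO frequency = 0.0717 × 0.2133 ≈ 0.01529; observed = 9/1200 ≈ 0.00750.
Coefficient of coincidence = 0.00750/0.01529 ≈ 0.49; interference = 1 − 0.49 = 0.51.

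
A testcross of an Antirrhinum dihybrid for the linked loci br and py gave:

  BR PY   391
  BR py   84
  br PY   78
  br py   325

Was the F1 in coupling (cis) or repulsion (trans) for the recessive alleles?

cis

The two most frequent classes are BR PY (391) and br py (325); these are the parental (non-recombinant) types.
So the F1 carried BR PY on one chromosome and br py on the other — the recessive alleles are on the same chromosome (cis / coupling).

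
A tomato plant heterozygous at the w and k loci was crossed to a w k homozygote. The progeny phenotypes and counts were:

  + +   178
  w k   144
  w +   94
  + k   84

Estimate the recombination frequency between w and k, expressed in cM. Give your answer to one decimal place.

35.6 cM

The two most frequent classes, + + (178) and w k (144), are the parental types, so the F1 was + + / w k.
The recombinant classes are + k and w +: 84 + 94 = 178.
Recombination frequency = 178/500 = 0.3560 ≈ 35.6%, i.e. 35.6 cM.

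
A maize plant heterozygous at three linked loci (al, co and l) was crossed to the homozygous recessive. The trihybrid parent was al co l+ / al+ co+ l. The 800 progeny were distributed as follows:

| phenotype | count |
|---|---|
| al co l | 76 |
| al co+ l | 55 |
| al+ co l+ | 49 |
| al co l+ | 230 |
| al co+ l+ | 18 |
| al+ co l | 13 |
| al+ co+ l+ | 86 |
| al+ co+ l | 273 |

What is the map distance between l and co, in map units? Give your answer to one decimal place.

24.1 map units

The two rarest classes, al co+ l+ and al+ co l, are the double crossovers. Comparing them with the parentals, only the co allele has switched, so co is the middle locus and the order is l – co – al.
Crossovers in the l–co interval produce the single-crossover classes al co l and al+ co+ l+ (76 + 86 = 162) plus the double crossovers (31).
RF(l–co) = (162 + 31) / 800 = 193/800 = 0.2412 → 24.1 map units.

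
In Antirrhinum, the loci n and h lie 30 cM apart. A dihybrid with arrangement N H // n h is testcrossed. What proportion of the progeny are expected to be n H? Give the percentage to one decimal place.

15.0%

A map distance of 30 cM corresponds to a recombination frequency of 0.300.
The F1 is N H / n h, so n H is a recombinant gamete class with expected frequency r/2 = 0.300/2 = 0.1500.
That is 0.1500 = 15.0% of the progeny.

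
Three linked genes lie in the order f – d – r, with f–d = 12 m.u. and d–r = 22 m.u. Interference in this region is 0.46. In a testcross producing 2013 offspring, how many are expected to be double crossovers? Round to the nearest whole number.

Map distances give recombination frequencies of 0.120 and 0.220 for the two intervals.
With interference 0.46 (so coincidence = 0.54), expected double-crossover frequency = 0.120 × 0.220 × 0.54 = 0.01426.
Expected number = 0.01426 × 2013 = 28.70 ≈ 29.

29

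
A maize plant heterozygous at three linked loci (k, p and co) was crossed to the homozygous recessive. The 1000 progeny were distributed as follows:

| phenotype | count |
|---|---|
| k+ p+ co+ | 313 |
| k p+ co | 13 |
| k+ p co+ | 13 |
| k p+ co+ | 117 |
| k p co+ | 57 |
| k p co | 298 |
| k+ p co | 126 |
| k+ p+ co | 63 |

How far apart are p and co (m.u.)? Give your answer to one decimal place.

The two most frequent reciprocal classes, k p co and k+ p+ co+, are the parental types, so the F1 was k p co / k+ p+ co+.
The two rarest classes, k p+ co and k+ p co+, are the double crossovers. Comparing them with the parentals, only the p allele has switched, so p is the middle locus and the order is k – p – co.
Crossovers in the p–co interval produce the single-crossover classes k p co+ and k+ p+ co (57 + 63 = 120) plus the double crossovers (26).
RF(p–co) = (120 + 26) / 1000 = 146/1000 = 0.1460 → 14.6 m.u.

14.6 m.u.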